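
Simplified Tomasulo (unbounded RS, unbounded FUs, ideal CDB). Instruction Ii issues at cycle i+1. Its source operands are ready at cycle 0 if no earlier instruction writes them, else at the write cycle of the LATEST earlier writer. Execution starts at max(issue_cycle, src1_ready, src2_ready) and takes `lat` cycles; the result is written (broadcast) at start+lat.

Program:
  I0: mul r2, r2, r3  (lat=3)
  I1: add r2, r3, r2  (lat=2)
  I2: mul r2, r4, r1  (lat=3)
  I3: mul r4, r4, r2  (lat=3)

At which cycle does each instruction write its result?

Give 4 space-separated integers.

Answer: 4 6 6 9

Derivation:
I0 mul r2: issue@1 deps=(None,None) exec_start@1 write@4
I1 add r2: issue@2 deps=(None,0) exec_start@4 write@6
I2 mul r2: issue@3 deps=(None,None) exec_start@3 write@6
I3 mul r4: issue@4 deps=(None,2) exec_start@6 write@9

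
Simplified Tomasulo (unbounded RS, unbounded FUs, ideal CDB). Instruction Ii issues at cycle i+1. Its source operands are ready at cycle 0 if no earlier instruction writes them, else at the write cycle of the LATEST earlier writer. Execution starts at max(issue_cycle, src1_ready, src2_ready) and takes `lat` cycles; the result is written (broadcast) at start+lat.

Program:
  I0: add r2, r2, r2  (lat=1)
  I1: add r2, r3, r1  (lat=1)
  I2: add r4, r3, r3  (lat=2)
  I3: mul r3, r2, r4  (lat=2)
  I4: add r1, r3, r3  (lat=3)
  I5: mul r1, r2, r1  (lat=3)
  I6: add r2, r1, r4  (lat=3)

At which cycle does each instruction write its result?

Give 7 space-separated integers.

Answer: 2 3 5 7 10 13 16

Derivation:
I0 add r2: issue@1 deps=(None,None) exec_start@1 write@2
I1 add r2: issue@2 deps=(None,None) exec_start@2 write@3
I2 add r4: issue@3 deps=(None,None) exec_start@3 write@5
I3 mul r3: issue@4 deps=(1,2) exec_start@5 write@7
I4 add r1: issue@5 deps=(3,3) exec_start@7 write@10
I5 mul r1: issue@6 deps=(1,4) exec_start@10 write@13
I6 add r2: issue@7 deps=(5,2) exec_start@13 write@16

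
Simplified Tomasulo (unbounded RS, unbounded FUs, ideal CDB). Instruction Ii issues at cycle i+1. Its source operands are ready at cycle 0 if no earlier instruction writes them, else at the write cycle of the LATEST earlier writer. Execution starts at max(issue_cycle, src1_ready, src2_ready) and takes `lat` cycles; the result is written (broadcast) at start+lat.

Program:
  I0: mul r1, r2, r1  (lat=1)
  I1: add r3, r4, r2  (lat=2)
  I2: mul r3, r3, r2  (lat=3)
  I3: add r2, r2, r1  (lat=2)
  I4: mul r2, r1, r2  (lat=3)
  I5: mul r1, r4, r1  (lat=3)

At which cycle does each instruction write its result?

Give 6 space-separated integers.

I0 mul r1: issue@1 deps=(None,None) exec_start@1 write@2
I1 add r3: issue@2 deps=(None,None) exec_start@2 write@4
I2 mul r3: issue@3 deps=(1,None) exec_start@4 write@7
I3 add r2: issue@4 deps=(None,0) exec_start@4 write@6
I4 mul r2: issue@5 deps=(0,3) exec_start@6 write@9
I5 mul r1: issue@6 deps=(None,0) exec_start@6 write@9

Answer: 2 4 7 6 9 9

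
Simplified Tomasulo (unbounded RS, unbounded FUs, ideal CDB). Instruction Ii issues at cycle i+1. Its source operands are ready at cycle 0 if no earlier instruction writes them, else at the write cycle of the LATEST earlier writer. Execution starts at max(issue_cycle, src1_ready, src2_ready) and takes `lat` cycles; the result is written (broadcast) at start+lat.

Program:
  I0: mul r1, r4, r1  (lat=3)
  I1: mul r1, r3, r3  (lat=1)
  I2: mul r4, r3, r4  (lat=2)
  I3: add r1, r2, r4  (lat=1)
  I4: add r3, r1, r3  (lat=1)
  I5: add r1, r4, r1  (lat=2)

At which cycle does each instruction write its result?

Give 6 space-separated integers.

I0 mul r1: issue@1 deps=(None,None) exec_start@1 write@4
I1 mul r1: issue@2 deps=(None,None) exec_start@2 write@3
I2 mul r4: issue@3 deps=(None,None) exec_start@3 write@5
I3 add r1: issue@4 deps=(None,2) exec_start@5 write@6
I4 add r3: issue@5 deps=(3,None) exec_start@6 write@7
I5 add r1: issue@6 deps=(2,3) exec_start@6 write@8

Answer: 4 3 5 6 7 8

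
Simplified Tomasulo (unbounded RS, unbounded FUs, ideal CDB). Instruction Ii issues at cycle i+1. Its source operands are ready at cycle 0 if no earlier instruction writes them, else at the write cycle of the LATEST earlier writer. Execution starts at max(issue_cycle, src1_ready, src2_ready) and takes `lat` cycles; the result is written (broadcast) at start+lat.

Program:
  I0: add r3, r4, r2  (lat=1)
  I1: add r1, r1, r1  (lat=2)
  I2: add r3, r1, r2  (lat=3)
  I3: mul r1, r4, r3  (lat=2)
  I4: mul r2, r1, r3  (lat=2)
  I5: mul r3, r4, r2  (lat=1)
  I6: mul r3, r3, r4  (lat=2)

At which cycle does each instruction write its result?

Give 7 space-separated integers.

Answer: 2 4 7 9 11 12 14

Derivation:
I0 add r3: issue@1 deps=(None,None) exec_start@1 write@2
I1 add r1: issue@2 deps=(None,None) exec_start@2 write@4
I2 add r3: issue@3 deps=(1,None) exec_start@4 write@7
I3 mul r1: issue@4 deps=(None,2) exec_start@7 write@9
I4 mul r2: issue@5 deps=(3,2) exec_start@9 write@11
I5 mul r3: issue@6 deps=(None,4) exec_start@11 write@12
I6 mul r3: issue@7 deps=(5,None) exec_start@12 write@14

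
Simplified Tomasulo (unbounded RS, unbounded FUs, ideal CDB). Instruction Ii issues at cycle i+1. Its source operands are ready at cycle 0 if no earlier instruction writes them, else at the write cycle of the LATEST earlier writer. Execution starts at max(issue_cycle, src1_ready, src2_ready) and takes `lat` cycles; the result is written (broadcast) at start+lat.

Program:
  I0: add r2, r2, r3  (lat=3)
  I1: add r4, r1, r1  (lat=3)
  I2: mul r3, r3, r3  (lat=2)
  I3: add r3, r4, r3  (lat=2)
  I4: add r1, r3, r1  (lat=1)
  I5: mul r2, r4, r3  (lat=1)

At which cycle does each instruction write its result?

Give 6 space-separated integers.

Answer: 4 5 5 7 8 8

Derivation:
I0 add r2: issue@1 deps=(None,None) exec_start@1 write@4
I1 add r4: issue@2 deps=(None,None) exec_start@2 write@5
I2 mul r3: issue@3 deps=(None,None) exec_start@3 write@5
I3 add r3: issue@4 deps=(1,2) exec_start@5 write@7
I4 add r1: issue@5 deps=(3,None) exec_start@7 write@8
I5 mul r2: issue@6 deps=(1,3) exec_start@7 write@8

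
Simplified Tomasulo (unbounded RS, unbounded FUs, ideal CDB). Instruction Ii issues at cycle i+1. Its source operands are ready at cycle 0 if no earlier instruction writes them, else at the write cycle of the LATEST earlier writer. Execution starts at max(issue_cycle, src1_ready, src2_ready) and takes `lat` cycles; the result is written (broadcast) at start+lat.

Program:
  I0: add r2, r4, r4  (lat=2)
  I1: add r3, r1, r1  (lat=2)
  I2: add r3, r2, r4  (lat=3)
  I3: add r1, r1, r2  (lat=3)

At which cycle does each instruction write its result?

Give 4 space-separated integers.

I0 add r2: issue@1 deps=(None,None) exec_start@1 write@3
I1 add r3: issue@2 deps=(None,None) exec_start@2 write@4
I2 add r3: issue@3 deps=(0,None) exec_start@3 write@6
I3 add r1: issue@4 deps=(None,0) exec_start@4 write@7

Answer: 3 4 6 7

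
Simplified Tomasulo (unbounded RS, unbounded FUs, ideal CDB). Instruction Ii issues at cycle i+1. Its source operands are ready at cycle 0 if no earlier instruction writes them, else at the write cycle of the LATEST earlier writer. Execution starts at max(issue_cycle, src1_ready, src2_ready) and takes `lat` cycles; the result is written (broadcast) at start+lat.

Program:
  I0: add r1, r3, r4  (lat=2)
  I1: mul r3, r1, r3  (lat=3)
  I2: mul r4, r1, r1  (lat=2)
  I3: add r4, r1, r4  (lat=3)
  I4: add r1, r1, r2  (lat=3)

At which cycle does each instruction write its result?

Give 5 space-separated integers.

Answer: 3 6 5 8 8

Derivation:
I0 add r1: issue@1 deps=(None,None) exec_start@1 write@3
I1 mul r3: issue@2 deps=(0,None) exec_start@3 write@6
I2 mul r4: issue@3 deps=(0,0) exec_start@3 write@5
I3 add r4: issue@4 deps=(0,2) exec_start@5 write@8
I4 add r1: issue@5 deps=(0,None) exec_start@5 write@8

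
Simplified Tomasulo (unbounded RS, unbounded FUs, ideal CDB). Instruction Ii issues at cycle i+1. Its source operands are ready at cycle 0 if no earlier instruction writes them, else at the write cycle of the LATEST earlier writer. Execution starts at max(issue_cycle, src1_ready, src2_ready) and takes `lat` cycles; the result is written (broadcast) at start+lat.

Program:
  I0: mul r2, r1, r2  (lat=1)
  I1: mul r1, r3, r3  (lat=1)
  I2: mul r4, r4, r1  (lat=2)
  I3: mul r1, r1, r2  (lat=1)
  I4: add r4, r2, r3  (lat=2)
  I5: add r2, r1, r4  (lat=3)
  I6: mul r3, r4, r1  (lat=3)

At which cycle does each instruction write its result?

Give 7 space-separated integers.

I0 mul r2: issue@1 deps=(None,None) exec_start@1 write@2
I1 mul r1: issue@2 deps=(None,None) exec_start@2 write@3
I2 mul r4: issue@3 deps=(None,1) exec_start@3 write@5
I3 mul r1: issue@4 deps=(1,0) exec_start@4 write@5
I4 add r4: issue@5 deps=(0,None) exec_start@5 write@7
I5 add r2: issue@6 deps=(3,4) exec_start@7 write@10
I6 mul r3: issue@7 deps=(4,3) exec_start@7 write@10

Answer: 2 3 5 5 7 10 10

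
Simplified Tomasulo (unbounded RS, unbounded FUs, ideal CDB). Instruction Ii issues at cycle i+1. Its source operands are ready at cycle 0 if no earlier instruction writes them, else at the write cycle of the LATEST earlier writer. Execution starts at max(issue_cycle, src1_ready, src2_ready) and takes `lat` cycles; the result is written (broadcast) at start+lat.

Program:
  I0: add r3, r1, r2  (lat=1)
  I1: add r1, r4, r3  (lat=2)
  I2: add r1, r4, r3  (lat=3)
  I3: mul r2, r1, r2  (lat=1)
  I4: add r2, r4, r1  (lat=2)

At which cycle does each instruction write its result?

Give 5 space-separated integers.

I0 add r3: issue@1 deps=(None,None) exec_start@1 write@2
I1 add r1: issue@2 deps=(None,0) exec_start@2 write@4
I2 add r1: issue@3 deps=(None,0) exec_start@3 write@6
I3 mul r2: issue@4 deps=(2,None) exec_start@6 write@7
I4 add r2: issue@5 deps=(None,2) exec_start@6 write@8

Answer: 2 4 6 7 8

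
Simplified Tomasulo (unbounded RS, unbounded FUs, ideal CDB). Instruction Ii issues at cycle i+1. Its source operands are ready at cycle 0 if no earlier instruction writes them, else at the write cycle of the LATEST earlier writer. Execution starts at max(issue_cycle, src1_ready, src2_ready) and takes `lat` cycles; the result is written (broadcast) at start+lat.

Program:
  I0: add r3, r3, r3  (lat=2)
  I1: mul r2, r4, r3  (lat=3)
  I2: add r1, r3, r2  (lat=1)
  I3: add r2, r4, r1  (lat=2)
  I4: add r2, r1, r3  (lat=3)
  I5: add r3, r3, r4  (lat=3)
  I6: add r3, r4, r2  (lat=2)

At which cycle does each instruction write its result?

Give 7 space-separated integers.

Answer: 3 6 7 9 10 9 12

Derivation:
I0 add r3: issue@1 deps=(None,None) exec_start@1 write@3
I1 mul r2: issue@2 deps=(None,0) exec_start@3 write@6
I2 add r1: issue@3 deps=(0,1) exec_start@6 write@7
I3 add r2: issue@4 deps=(None,2) exec_start@7 write@9
I4 add r2: issue@5 deps=(2,0) exec_start@7 write@10
I5 add r3: issue@6 deps=(0,None) exec_start@6 write@9
I6 add r3: issue@7 deps=(None,4) exec_start@10 write@12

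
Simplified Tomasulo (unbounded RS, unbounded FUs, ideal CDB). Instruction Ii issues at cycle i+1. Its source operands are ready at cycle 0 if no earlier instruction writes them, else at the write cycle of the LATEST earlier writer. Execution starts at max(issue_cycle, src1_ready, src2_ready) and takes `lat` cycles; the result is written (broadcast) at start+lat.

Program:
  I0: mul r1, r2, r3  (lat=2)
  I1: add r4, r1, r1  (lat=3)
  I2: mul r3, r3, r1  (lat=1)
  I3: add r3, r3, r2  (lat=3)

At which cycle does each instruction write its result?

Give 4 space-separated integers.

Answer: 3 6 4 7

Derivation:
I0 mul r1: issue@1 deps=(None,None) exec_start@1 write@3
I1 add r4: issue@2 deps=(0,0) exec_start@3 write@6
I2 mul r3: issue@3 deps=(None,0) exec_start@3 write@4
I3 add r3: issue@4 deps=(2,None) exec_start@4 write@7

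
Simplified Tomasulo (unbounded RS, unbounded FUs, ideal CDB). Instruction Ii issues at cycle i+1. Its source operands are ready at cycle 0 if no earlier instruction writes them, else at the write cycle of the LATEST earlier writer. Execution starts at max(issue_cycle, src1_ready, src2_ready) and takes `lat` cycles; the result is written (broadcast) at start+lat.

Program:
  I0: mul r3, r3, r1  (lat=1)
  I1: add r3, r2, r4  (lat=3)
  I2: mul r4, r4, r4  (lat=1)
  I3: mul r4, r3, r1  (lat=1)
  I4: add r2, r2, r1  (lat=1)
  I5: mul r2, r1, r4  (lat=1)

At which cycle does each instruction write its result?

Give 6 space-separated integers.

I0 mul r3: issue@1 deps=(None,None) exec_start@1 write@2
I1 add r3: issue@2 deps=(None,None) exec_start@2 write@5
I2 mul r4: issue@3 deps=(None,None) exec_start@3 write@4
I3 mul r4: issue@4 deps=(1,None) exec_start@5 write@6
I4 add r2: issue@5 deps=(None,None) exec_start@5 write@6
I5 mul r2: issue@6 deps=(None,3) exec_start@6 write@7

Answer: 2 5 4 6 6 7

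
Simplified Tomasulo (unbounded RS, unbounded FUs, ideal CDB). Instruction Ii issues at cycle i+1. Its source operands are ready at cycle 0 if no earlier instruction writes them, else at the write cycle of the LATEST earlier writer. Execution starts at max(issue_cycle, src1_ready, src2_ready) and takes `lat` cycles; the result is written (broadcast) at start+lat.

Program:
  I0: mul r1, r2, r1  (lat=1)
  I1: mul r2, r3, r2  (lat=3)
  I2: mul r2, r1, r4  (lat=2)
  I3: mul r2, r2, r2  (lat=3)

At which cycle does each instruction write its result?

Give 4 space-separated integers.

I0 mul r1: issue@1 deps=(None,None) exec_start@1 write@2
I1 mul r2: issue@2 deps=(None,None) exec_start@2 write@5
I2 mul r2: issue@3 deps=(0,None) exec_start@3 write@5
I3 mul r2: issue@4 deps=(2,2) exec_start@5 write@8

Answer: 2 5 5 8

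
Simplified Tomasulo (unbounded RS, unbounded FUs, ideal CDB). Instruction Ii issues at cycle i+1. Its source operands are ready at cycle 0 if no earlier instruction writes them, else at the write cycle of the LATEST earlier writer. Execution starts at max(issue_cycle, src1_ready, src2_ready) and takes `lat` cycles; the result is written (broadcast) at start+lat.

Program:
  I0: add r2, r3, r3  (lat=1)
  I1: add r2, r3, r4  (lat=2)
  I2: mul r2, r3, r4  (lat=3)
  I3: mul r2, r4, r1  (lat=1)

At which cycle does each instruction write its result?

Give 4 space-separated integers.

I0 add r2: issue@1 deps=(None,None) exec_start@1 write@2
I1 add r2: issue@2 deps=(None,None) exec_start@2 write@4
I2 mul r2: issue@3 deps=(None,None) exec_start@3 write@6
I3 mul r2: issue@4 deps=(None,None) exec_start@4 write@5

Answer: 2 4 6 5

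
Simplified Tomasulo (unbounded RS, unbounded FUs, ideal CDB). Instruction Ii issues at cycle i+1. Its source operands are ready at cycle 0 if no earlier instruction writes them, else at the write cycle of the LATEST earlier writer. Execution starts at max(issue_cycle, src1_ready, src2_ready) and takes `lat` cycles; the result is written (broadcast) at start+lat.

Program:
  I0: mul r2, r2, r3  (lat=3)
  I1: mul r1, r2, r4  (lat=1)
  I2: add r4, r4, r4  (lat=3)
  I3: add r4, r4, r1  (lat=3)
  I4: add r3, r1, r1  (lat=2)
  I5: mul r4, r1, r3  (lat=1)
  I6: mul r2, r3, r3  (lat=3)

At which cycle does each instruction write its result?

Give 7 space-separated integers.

I0 mul r2: issue@1 deps=(None,None) exec_start@1 write@4
I1 mul r1: issue@2 deps=(0,None) exec_start@4 write@5
I2 add r4: issue@3 deps=(None,None) exec_start@3 write@6
I3 add r4: issue@4 deps=(2,1) exec_start@6 write@9
I4 add r3: issue@5 deps=(1,1) exec_start@5 write@7
I5 mul r4: issue@6 deps=(1,4) exec_start@7 write@8
I6 mul r2: issue@7 deps=(4,4) exec_start@7 write@10

Answer: 4 5 6 9 7 8 10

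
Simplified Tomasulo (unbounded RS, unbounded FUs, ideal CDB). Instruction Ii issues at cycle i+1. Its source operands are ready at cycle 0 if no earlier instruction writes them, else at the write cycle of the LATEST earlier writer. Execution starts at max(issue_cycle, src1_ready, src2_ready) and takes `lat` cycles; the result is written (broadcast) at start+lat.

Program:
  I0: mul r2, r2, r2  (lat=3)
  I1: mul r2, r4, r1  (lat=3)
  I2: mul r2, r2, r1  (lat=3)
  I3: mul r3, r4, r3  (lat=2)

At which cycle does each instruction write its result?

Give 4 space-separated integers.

Answer: 4 5 8 6

Derivation:
I0 mul r2: issue@1 deps=(None,None) exec_start@1 write@4
I1 mul r2: issue@2 deps=(None,None) exec_start@2 write@5
I2 mul r2: issue@3 deps=(1,None) exec_start@5 write@8
I3 mul r3: issue@4 deps=(None,None) exec_start@4 write@6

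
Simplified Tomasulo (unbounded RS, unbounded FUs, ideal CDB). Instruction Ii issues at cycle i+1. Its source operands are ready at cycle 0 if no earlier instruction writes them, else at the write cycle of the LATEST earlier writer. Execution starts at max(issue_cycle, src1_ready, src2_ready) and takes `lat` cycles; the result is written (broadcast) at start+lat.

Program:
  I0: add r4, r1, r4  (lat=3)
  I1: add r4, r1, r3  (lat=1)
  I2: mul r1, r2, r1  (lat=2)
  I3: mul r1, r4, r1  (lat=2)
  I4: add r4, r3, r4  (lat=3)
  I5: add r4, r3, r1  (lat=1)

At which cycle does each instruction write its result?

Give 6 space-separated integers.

I0 add r4: issue@1 deps=(None,None) exec_start@1 write@4
I1 add r4: issue@2 deps=(None,None) exec_start@2 write@3
I2 mul r1: issue@3 deps=(None,None) exec_start@3 write@5
I3 mul r1: issue@4 deps=(1,2) exec_start@5 write@7
I4 add r4: issue@5 deps=(None,1) exec_start@5 write@8
I5 add r4: issue@6 deps=(None,3) exec_start@7 write@8

Answer: 4 3 5 7 8 8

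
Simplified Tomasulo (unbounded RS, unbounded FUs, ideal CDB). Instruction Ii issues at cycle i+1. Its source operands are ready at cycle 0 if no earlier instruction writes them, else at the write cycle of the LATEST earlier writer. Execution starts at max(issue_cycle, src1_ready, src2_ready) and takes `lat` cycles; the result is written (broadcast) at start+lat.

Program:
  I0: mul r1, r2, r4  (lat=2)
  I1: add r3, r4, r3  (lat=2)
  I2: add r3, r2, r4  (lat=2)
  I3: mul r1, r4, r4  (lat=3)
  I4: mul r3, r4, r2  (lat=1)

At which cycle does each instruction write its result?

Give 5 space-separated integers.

Answer: 3 4 5 7 6

Derivation:
I0 mul r1: issue@1 deps=(None,None) exec_start@1 write@3
I1 add r3: issue@2 deps=(None,None) exec_start@2 write@4
I2 add r3: issue@3 deps=(None,None) exec_start@3 write@5
I3 mul r1: issue@4 deps=(None,None) exec_start@4 write@7
I4 mul r3: issue@5 deps=(None,None) exec_start@5 write@6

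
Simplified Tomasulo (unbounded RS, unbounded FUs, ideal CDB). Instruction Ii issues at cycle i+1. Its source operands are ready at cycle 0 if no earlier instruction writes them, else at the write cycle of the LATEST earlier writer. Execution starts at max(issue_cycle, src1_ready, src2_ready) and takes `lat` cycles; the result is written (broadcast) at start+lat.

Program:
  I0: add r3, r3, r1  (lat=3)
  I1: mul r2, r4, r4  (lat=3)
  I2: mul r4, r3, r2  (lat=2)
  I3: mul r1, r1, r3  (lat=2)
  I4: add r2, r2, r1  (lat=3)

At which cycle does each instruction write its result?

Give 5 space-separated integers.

I0 add r3: issue@1 deps=(None,None) exec_start@1 write@4
I1 mul r2: issue@2 deps=(None,None) exec_start@2 write@5
I2 mul r4: issue@3 deps=(0,1) exec_start@5 write@7
I3 mul r1: issue@4 deps=(None,0) exec_start@4 write@6
I4 add r2: issue@5 deps=(1,3) exec_start@6 write@9

Answer: 4 5 7 6 9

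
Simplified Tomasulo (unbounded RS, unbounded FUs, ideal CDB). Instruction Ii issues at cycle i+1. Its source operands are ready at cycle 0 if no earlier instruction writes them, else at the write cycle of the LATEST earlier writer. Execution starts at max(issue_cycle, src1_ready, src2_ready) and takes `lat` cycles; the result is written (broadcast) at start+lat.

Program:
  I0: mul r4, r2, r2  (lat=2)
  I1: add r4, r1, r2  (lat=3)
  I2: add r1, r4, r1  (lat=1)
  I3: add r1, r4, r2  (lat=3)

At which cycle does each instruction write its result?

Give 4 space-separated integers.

I0 mul r4: issue@1 deps=(None,None) exec_start@1 write@3
I1 add r4: issue@2 deps=(None,None) exec_start@2 write@5
I2 add r1: issue@3 deps=(1,None) exec_start@5 write@6
I3 add r1: issue@4 deps=(1,None) exec_start@5 write@8

Answer: 3 5 6 8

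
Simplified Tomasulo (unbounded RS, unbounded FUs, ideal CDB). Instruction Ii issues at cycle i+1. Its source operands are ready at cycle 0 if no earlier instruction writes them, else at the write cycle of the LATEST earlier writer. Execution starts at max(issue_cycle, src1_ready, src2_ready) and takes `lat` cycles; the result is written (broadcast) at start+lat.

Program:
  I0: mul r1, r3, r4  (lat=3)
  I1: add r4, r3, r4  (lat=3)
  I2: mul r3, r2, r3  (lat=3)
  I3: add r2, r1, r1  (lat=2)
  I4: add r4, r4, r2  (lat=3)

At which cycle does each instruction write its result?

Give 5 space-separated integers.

I0 mul r1: issue@1 deps=(None,None) exec_start@1 write@4
I1 add r4: issue@2 deps=(None,None) exec_start@2 write@5
I2 mul r3: issue@3 deps=(None,None) exec_start@3 write@6
I3 add r2: issue@4 deps=(0,0) exec_start@4 write@6
I4 add r4: issue@5 deps=(1,3) exec_start@6 write@9

Answer: 4 5 6 6 9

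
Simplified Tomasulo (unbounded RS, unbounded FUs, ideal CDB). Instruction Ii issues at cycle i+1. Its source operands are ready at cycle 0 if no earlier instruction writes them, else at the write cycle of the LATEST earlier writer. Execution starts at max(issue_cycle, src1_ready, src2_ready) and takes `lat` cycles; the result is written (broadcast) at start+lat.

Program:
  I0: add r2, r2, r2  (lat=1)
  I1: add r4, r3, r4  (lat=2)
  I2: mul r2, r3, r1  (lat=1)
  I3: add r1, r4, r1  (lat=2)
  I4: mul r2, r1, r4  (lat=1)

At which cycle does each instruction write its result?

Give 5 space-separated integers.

I0 add r2: issue@1 deps=(None,None) exec_start@1 write@2
I1 add r4: issue@2 deps=(None,None) exec_start@2 write@4
I2 mul r2: issue@3 deps=(None,None) exec_start@3 write@4
I3 add r1: issue@4 deps=(1,None) exec_start@4 write@6
I4 mul r2: issue@5 deps=(3,1) exec_start@6 write@7

Answer: 2 4 4 6 7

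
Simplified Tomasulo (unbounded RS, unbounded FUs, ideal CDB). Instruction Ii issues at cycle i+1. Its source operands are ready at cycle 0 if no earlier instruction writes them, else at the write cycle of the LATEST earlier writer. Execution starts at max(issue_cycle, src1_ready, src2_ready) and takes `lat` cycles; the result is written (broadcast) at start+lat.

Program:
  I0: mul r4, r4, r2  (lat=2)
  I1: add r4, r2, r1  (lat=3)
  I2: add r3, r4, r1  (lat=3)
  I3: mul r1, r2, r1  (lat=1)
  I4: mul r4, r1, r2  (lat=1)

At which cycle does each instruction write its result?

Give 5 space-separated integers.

Answer: 3 5 8 5 6

Derivation:
I0 mul r4: issue@1 deps=(None,None) exec_start@1 write@3
I1 add r4: issue@2 deps=(None,None) exec_start@2 write@5
I2 add r3: issue@3 deps=(1,None) exec_start@5 write@8
I3 mul r1: issue@4 deps=(None,None) exec_start@4 write@5
I4 mul r4: issue@5 deps=(3,None) exec_start@5 write@6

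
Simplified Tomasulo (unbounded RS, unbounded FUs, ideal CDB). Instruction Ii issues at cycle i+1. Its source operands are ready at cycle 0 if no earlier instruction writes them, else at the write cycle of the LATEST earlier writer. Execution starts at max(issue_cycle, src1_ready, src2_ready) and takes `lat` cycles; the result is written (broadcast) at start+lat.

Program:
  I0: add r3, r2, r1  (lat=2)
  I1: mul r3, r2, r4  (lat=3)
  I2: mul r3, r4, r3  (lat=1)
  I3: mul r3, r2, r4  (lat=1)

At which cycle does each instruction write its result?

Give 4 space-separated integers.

I0 add r3: issue@1 deps=(None,None) exec_start@1 write@3
I1 mul r3: issue@2 deps=(None,None) exec_start@2 write@5
I2 mul r3: issue@3 deps=(None,1) exec_start@5 write@6
I3 mul r3: issue@4 deps=(None,None) exec_start@4 write@5

Answer: 3 5 6 5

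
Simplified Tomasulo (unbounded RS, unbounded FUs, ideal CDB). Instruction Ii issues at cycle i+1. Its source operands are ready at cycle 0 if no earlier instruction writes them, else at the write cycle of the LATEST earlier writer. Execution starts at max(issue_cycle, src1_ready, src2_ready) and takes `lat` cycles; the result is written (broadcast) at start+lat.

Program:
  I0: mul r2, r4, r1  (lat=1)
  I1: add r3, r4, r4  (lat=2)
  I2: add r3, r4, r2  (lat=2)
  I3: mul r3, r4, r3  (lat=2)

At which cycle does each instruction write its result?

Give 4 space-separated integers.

I0 mul r2: issue@1 deps=(None,None) exec_start@1 write@2
I1 add r3: issue@2 deps=(None,None) exec_start@2 write@4
I2 add r3: issue@3 deps=(None,0) exec_start@3 write@5
I3 mul r3: issue@4 deps=(None,2) exec_start@5 write@7

Answer: 2 4 5 7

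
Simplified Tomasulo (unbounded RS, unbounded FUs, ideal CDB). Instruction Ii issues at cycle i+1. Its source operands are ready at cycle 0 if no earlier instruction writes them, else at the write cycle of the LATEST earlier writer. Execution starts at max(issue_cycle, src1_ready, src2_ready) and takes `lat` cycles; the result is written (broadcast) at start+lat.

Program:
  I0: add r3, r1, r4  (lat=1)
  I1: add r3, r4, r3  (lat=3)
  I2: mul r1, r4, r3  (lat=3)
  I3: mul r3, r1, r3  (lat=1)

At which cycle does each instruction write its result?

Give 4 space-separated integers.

Answer: 2 5 8 9

Derivation:
I0 add r3: issue@1 deps=(None,None) exec_start@1 write@2
I1 add r3: issue@2 deps=(None,0) exec_start@2 write@5
I2 mul r1: issue@3 deps=(None,1) exec_start@5 write@8
I3 mul r3: issue@4 deps=(2,1) exec_start@8 write@9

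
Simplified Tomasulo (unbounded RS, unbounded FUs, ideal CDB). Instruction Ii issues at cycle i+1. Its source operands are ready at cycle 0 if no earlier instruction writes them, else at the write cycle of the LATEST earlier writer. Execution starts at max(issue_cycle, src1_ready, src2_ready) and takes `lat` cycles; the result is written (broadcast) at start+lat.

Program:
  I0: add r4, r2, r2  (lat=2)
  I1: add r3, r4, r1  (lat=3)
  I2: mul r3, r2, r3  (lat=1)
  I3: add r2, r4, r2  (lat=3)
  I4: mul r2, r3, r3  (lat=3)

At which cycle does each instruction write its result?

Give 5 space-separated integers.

I0 add r4: issue@1 deps=(None,None) exec_start@1 write@3
I1 add r3: issue@2 deps=(0,None) exec_start@3 write@6
I2 mul r3: issue@3 deps=(None,1) exec_start@6 write@7
I3 add r2: issue@4 deps=(0,None) exec_start@4 write@7
I4 mul r2: issue@5 deps=(2,2) exec_start@7 write@10

Answer: 3 6 7 7 10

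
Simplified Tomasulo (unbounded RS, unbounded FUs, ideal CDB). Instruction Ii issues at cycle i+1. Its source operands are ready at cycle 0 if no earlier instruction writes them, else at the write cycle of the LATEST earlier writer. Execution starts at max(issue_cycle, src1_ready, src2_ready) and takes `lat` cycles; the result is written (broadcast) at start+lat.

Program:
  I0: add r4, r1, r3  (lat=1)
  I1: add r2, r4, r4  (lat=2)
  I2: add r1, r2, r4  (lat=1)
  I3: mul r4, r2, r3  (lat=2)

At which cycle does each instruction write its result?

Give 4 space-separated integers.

Answer: 2 4 5 6

Derivation:
I0 add r4: issue@1 deps=(None,None) exec_start@1 write@2
I1 add r2: issue@2 deps=(0,0) exec_start@2 write@4
I2 add r1: issue@3 deps=(1,0) exec_start@4 write@5
I3 mul r4: issue@4 deps=(1,None) exec_start@4 write@6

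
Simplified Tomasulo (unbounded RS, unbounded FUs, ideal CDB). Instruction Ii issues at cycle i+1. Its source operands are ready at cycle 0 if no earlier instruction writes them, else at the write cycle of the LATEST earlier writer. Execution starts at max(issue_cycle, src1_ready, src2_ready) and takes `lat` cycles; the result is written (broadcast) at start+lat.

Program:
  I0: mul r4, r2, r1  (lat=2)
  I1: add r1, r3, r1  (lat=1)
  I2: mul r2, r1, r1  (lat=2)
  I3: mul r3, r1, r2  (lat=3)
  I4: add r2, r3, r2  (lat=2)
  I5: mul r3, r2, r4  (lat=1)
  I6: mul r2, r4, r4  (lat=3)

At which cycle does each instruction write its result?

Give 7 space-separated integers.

I0 mul r4: issue@1 deps=(None,None) exec_start@1 write@3
I1 add r1: issue@2 deps=(None,None) exec_start@2 write@3
I2 mul r2: issue@3 deps=(1,1) exec_start@3 write@5
I3 mul r3: issue@4 deps=(1,2) exec_start@5 write@8
I4 add r2: issue@5 deps=(3,2) exec_start@8 write@10
I5 mul r3: issue@6 deps=(4,0) exec_start@10 write@11
I6 mul r2: issue@7 deps=(0,0) exec_start@7 write@10

Answer: 3 3 5 8 10 11 10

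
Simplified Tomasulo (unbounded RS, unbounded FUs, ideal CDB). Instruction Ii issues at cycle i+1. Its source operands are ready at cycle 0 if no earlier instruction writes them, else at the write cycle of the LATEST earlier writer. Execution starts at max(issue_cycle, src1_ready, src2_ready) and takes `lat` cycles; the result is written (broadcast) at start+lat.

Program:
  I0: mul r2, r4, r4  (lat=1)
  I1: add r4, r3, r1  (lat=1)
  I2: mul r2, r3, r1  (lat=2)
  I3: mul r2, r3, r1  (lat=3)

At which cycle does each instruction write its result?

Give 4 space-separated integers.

I0 mul r2: issue@1 deps=(None,None) exec_start@1 write@2
I1 add r4: issue@2 deps=(None,None) exec_start@2 write@3
I2 mul r2: issue@3 deps=(None,None) exec_start@3 write@5
I3 mul r2: issue@4 deps=(None,None) exec_start@4 write@7

Answer: 2 3 5 7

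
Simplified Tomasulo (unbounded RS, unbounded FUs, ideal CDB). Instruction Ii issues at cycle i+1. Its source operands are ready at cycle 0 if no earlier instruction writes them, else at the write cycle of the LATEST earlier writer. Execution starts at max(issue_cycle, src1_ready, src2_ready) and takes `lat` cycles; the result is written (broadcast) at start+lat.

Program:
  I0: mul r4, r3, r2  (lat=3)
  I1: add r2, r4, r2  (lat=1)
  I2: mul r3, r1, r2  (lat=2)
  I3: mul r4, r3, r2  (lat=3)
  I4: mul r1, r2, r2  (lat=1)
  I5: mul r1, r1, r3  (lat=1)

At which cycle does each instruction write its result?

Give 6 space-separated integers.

I0 mul r4: issue@1 deps=(None,None) exec_start@1 write@4
I1 add r2: issue@2 deps=(0,None) exec_start@4 write@5
I2 mul r3: issue@3 deps=(None,1) exec_start@5 write@7
I3 mul r4: issue@4 deps=(2,1) exec_start@7 write@10
I4 mul r1: issue@5 deps=(1,1) exec_start@5 write@6
I5 mul r1: issue@6 deps=(4,2) exec_start@7 write@8

Answer: 4 5 7 10 6 8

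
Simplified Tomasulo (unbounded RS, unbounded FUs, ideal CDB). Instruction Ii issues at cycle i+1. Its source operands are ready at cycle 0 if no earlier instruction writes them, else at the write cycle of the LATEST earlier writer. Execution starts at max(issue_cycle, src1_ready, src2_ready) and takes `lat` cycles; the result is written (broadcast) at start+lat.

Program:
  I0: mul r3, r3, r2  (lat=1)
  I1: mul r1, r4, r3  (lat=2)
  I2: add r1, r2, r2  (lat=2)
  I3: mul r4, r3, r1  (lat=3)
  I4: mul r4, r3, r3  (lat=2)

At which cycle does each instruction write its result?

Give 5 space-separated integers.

I0 mul r3: issue@1 deps=(None,None) exec_start@1 write@2
I1 mul r1: issue@2 deps=(None,0) exec_start@2 write@4
I2 add r1: issue@3 deps=(None,None) exec_start@3 write@5
I3 mul r4: issue@4 deps=(0,2) exec_start@5 write@8
I4 mul r4: issue@5 deps=(0,0) exec_start@5 write@7

Answer: 2 4 5 8 7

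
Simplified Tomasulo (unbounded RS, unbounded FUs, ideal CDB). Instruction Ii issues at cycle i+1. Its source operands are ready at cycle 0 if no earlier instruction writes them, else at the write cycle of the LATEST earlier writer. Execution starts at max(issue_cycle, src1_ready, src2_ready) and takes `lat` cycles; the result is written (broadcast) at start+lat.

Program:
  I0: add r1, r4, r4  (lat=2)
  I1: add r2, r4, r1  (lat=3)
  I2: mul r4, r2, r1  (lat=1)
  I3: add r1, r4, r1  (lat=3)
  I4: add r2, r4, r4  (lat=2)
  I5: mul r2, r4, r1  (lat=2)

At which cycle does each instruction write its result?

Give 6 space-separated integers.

Answer: 3 6 7 10 9 12

Derivation:
I0 add r1: issue@1 deps=(None,None) exec_start@1 write@3
I1 add r2: issue@2 deps=(None,0) exec_start@3 write@6
I2 mul r4: issue@3 deps=(1,0) exec_start@6 write@7
I3 add r1: issue@4 deps=(2,0) exec_start@7 write@10
I4 add r2: issue@5 deps=(2,2) exec_start@7 write@9
I5 mul r2: issue@6 deps=(2,3) exec_start@10 write@12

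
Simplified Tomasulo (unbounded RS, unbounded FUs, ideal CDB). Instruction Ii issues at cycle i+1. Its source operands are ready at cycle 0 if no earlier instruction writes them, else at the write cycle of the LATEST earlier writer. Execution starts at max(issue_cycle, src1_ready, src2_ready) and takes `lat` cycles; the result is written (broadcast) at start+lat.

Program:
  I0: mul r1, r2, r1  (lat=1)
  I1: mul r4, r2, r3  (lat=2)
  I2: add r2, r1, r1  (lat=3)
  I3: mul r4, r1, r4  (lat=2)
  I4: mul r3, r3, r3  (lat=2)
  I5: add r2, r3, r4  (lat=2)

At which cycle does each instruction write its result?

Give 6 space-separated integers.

Answer: 2 4 6 6 7 9

Derivation:
I0 mul r1: issue@1 deps=(None,None) exec_start@1 write@2
I1 mul r4: issue@2 deps=(None,None) exec_start@2 write@4
I2 add r2: issue@3 deps=(0,0) exec_start@3 write@6
I3 mul r4: issue@4 deps=(0,1) exec_start@4 write@6
I4 mul r3: issue@5 deps=(None,None) exec_start@5 write@7
I5 add r2: issue@6 deps=(4,3) exec_start@7 write@9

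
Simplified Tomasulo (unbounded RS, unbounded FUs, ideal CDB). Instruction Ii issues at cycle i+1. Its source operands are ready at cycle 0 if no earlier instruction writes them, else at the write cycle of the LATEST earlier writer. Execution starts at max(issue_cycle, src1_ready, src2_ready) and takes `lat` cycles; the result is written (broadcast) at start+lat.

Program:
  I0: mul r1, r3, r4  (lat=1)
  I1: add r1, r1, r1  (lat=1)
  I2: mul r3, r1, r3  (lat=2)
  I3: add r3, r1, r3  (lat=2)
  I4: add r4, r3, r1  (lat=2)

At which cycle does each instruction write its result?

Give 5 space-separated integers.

I0 mul r1: issue@1 deps=(None,None) exec_start@1 write@2
I1 add r1: issue@2 deps=(0,0) exec_start@2 write@3
I2 mul r3: issue@3 deps=(1,None) exec_start@3 write@5
I3 add r3: issue@4 deps=(1,2) exec_start@5 write@7
I4 add r4: issue@5 deps=(3,1) exec_start@7 write@9

Answer: 2 3 5 7 9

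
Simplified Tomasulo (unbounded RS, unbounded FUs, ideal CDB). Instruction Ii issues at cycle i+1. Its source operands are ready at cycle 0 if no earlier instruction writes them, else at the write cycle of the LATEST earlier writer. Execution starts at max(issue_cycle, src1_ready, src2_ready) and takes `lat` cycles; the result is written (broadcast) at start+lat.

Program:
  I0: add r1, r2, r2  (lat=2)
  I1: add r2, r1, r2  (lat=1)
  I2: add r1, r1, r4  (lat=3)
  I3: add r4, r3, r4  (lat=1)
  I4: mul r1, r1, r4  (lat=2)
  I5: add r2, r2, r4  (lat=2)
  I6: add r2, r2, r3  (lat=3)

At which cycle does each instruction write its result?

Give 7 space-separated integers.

Answer: 3 4 6 5 8 8 11

Derivation:
I0 add r1: issue@1 deps=(None,None) exec_start@1 write@3
I1 add r2: issue@2 deps=(0,None) exec_start@3 write@4
I2 add r1: issue@3 deps=(0,None) exec_start@3 write@6
I3 add r4: issue@4 deps=(None,None) exec_start@4 write@5
I4 mul r1: issue@5 deps=(2,3) exec_start@6 write@8
I5 add r2: issue@6 deps=(1,3) exec_start@6 write@8
I6 add r2: issue@7 deps=(5,None) exec_start@8 write@11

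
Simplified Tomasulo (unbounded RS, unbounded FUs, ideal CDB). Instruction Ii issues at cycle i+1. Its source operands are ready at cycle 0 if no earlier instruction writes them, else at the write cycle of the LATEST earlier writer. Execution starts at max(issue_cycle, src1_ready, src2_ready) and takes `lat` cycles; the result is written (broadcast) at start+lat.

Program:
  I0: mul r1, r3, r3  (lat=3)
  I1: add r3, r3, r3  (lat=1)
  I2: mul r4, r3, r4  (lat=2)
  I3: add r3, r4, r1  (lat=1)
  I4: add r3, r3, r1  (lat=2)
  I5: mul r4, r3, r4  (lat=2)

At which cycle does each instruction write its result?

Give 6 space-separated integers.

I0 mul r1: issue@1 deps=(None,None) exec_start@1 write@4
I1 add r3: issue@2 deps=(None,None) exec_start@2 write@3
I2 mul r4: issue@3 deps=(1,None) exec_start@3 write@5
I3 add r3: issue@4 deps=(2,0) exec_start@5 write@6
I4 add r3: issue@5 deps=(3,0) exec_start@6 write@8
I5 mul r4: issue@6 deps=(4,2) exec_start@8 write@10

Answer: 4 3 5 6 8 10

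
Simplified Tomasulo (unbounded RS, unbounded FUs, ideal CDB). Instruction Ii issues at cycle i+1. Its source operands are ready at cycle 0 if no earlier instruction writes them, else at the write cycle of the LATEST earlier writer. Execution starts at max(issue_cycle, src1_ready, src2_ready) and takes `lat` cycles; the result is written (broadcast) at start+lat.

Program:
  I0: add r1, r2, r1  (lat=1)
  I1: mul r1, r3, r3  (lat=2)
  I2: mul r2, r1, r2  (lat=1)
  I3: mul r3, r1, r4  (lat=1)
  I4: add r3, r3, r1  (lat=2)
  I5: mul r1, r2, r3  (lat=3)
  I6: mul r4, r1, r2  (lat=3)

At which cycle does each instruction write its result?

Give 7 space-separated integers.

I0 add r1: issue@1 deps=(None,None) exec_start@1 write@2
I1 mul r1: issue@2 deps=(None,None) exec_start@2 write@4
I2 mul r2: issue@3 deps=(1,None) exec_start@4 write@5
I3 mul r3: issue@4 deps=(1,None) exec_start@4 write@5
I4 add r3: issue@5 deps=(3,1) exec_start@5 write@7
I5 mul r1: issue@6 deps=(2,4) exec_start@7 write@10
I6 mul r4: issue@7 deps=(5,2) exec_start@10 write@13

Answer: 2 4 5 5 7 10 13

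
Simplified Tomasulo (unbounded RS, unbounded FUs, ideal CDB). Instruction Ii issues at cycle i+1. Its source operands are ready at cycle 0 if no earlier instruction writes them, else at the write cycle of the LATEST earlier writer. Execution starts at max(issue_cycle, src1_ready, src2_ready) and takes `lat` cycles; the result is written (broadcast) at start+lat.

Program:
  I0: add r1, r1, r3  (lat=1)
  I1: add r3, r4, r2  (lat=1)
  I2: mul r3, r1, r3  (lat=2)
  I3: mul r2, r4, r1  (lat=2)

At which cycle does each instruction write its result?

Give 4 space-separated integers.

I0 add r1: issue@1 deps=(None,None) exec_start@1 write@2
I1 add r3: issue@2 deps=(None,None) exec_start@2 write@3
I2 mul r3: issue@3 deps=(0,1) exec_start@3 write@5
I3 mul r2: issue@4 deps=(None,0) exec_start@4 write@6

Answer: 2 3 5 6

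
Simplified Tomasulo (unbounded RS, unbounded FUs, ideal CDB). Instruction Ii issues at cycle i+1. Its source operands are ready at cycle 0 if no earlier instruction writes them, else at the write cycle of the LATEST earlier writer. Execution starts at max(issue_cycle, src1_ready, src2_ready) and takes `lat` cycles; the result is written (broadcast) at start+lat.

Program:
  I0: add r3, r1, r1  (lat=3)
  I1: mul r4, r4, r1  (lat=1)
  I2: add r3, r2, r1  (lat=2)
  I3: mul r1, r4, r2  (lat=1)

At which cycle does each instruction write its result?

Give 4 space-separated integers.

I0 add r3: issue@1 deps=(None,None) exec_start@1 write@4
I1 mul r4: issue@2 deps=(None,None) exec_start@2 write@3
I2 add r3: issue@3 deps=(None,None) exec_start@3 write@5
I3 mul r1: issue@4 deps=(1,None) exec_start@4 write@5

Answer: 4 3 5 5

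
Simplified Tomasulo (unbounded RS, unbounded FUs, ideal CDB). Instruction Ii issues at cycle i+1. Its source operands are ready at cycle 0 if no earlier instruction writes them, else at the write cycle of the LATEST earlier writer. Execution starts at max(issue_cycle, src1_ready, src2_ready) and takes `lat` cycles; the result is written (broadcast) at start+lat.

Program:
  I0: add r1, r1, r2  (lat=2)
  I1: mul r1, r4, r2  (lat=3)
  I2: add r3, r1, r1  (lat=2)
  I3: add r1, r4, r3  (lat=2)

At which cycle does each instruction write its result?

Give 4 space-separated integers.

I0 add r1: issue@1 deps=(None,None) exec_start@1 write@3
I1 mul r1: issue@2 deps=(None,None) exec_start@2 write@5
I2 add r3: issue@3 deps=(1,1) exec_start@5 write@7
I3 add r1: issue@4 deps=(None,2) exec_start@7 write@9

Answer: 3 5 7 9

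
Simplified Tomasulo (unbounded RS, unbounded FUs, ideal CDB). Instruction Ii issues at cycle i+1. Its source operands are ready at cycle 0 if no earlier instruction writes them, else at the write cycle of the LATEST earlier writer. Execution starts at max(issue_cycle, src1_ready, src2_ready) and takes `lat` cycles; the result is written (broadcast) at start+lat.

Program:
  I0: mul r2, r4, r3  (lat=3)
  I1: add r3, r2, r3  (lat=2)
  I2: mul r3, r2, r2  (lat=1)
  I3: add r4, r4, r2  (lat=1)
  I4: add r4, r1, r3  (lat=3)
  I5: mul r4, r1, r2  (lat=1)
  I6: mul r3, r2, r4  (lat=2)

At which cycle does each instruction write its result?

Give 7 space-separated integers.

I0 mul r2: issue@1 deps=(None,None) exec_start@1 write@4
I1 add r3: issue@2 deps=(0,None) exec_start@4 write@6
I2 mul r3: issue@3 deps=(0,0) exec_start@4 write@5
I3 add r4: issue@4 deps=(None,0) exec_start@4 write@5
I4 add r4: issue@5 deps=(None,2) exec_start@5 write@8
I5 mul r4: issue@6 deps=(None,0) exec_start@6 write@7
I6 mul r3: issue@7 deps=(0,5) exec_start@7 write@9

Answer: 4 6 5 5 8 7 9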